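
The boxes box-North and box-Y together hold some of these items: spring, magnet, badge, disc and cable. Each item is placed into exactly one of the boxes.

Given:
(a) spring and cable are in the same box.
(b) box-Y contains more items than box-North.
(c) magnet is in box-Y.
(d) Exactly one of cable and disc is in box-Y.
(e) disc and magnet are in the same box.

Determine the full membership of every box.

box-North = {cable, spring}; box-Y = {badge, disc, magnet}

From (c): magnet ∈ box-Y.
(e): disc matches magnet: disc ∉ box-North.
(e): disc matches magnet: disc ∈ box-Y.
(d) (exactly one): cable ∉ box-Y.
Only one box left: cable ∈ box-North.
(a): spring matches cable: spring ∈ box-North.
Suppose badge ∈ box-North: no assignment then satisfies all the clues, so badge ∉ box-North.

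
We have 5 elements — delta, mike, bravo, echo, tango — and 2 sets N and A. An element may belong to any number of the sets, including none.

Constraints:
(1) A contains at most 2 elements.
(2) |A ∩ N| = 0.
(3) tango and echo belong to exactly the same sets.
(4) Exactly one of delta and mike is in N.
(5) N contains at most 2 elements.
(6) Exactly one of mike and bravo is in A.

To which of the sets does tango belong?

tango: none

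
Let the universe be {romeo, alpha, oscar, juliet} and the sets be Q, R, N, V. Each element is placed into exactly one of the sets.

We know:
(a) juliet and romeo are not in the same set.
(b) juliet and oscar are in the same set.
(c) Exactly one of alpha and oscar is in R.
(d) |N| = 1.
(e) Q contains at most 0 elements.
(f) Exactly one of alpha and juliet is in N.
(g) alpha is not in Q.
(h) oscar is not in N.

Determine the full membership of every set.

From (g): alpha ∉ Q.
From (h): oscar ∉ N.
(b): juliet matches oscar: juliet ∉ N.
(e): Q already has 0, so the rest are out.
(f) (exactly one): alpha ∈ N.
(c) (exactly one): oscar ∈ R.
(d): N already has 1, so the rest are out.
(b): juliet matches oscar: juliet ∈ R.
(a): romeo ∉ R.
Only one set left: romeo ∈ V.

Q = {}; R = {juliet, oscar}; N = {alpha}; V = {romeo}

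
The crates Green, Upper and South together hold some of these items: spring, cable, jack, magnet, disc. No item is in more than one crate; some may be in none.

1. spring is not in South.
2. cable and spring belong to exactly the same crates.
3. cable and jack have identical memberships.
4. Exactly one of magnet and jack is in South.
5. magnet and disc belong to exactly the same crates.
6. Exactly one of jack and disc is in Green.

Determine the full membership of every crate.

From (1): spring ∉ South.
(2): cable matches spring: cable ∉ South.
(3): jack matches cable: jack ∉ South.
(4) (exactly one): magnet ∈ South.
(5): disc matches magnet: disc ∉ Green.
(5): disc matches magnet: disc ∉ Upper.
(5): disc matches magnet: disc ∈ South.
(6) (exactly one): jack ∈ Green.
(3): cable matches jack: cable ∈ Green.
(2): spring matches cable: spring ∈ Green.

Green = {cable, jack, spring}; Upper = {}; South = {disc, magnet}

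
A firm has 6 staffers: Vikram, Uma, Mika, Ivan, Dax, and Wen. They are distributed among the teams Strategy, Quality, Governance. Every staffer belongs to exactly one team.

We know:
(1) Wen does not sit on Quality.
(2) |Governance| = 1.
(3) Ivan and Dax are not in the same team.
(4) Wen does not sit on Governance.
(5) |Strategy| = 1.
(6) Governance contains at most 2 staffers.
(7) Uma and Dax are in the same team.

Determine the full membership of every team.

Strategy = {Wen}; Quality = {Dax, Mika, Uma, Vikram}; Governance = {Ivan}

From (1): Wen ∉ Quality.
From (4): Wen ∉ Governance.
Only one team left: Wen ∈ Strategy.
(5): Strategy already has 1, so the rest are out.
Suppose Vikram ∉ Quality: no assignment then satisfies all the clues, so Vikram ∈ Quality.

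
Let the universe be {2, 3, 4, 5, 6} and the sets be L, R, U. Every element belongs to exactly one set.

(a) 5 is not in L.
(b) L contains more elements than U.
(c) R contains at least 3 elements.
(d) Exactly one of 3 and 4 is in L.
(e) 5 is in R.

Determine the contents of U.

U = {}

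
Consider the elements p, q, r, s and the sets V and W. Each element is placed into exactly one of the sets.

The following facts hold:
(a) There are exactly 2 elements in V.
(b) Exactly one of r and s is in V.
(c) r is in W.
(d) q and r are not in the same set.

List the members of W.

W = {p, r}

From (c): r ∈ W.
(b) (exactly one): s ∈ V.
(d): q ∉ W.
Only one set left: q ∈ V.
(a): V already has 2, so the rest are out.
Only one set left: p ∈ W.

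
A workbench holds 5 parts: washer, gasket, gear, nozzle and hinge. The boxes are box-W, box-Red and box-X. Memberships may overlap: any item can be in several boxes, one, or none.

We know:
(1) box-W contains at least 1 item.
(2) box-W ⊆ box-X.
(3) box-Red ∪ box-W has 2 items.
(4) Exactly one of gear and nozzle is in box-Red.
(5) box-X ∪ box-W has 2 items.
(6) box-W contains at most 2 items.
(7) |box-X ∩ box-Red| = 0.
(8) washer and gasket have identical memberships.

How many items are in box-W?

1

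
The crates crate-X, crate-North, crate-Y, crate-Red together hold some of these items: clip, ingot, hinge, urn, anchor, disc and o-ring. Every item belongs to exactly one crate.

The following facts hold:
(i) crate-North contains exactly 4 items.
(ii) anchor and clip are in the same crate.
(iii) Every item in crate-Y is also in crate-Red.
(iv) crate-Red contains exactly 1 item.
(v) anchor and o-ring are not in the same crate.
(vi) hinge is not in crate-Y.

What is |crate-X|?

From (vi): hinge ∉ crate-Y.
Suppose clip ∈ crate-Y: no assignment then satisfies all the clues, so clip ∉ crate-Y.

2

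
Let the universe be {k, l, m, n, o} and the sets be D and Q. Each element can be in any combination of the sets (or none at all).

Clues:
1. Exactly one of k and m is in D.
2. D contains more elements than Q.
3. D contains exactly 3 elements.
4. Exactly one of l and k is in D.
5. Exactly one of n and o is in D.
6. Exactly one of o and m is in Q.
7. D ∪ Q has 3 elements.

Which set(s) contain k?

k: none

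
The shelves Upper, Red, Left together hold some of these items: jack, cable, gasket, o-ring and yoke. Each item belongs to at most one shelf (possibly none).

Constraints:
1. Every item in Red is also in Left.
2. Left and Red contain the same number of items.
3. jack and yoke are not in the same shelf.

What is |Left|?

0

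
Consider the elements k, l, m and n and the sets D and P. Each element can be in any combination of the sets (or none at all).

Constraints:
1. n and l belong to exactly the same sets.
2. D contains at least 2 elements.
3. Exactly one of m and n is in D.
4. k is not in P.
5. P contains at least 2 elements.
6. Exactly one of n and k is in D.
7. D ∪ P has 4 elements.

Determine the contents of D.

D = {k, m}

From (4): k ∉ P.
Suppose k ∉ D: no assignment then satisfies all the clues, so k ∈ D.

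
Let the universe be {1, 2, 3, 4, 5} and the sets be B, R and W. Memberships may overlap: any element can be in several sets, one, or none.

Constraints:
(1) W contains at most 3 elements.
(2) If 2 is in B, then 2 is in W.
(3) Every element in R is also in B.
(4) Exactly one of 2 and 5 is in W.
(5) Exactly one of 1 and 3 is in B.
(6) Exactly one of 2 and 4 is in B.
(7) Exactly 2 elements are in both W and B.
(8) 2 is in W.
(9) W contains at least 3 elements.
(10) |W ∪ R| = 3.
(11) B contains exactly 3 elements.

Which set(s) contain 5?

5: B

From (8): 2 ∈ W.
(4) (exactly one): 5 ∉ W.
Suppose 5 ∉ B: no assignment then satisfies all the clues, so 5 ∈ B.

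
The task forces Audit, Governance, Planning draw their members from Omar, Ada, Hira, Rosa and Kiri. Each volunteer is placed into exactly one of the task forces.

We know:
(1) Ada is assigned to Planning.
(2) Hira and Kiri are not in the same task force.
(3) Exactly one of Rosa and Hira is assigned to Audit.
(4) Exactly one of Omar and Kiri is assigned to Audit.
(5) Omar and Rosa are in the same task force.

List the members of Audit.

Audit = {Omar, Rosa}

From (1): Ada ∈ Planning.
Suppose Omar ∉ Audit: no assignment then satisfies all the clues, so Omar ∈ Audit.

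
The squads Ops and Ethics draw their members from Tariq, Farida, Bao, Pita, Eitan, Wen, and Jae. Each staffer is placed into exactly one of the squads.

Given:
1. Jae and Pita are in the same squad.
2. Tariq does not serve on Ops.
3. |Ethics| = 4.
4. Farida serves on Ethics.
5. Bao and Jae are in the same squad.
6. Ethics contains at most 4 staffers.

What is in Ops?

Ops = {Bao, Jae, Pita}

From (2): Tariq ∉ Ops.
From (4): Farida ∈ Ethics.
Only one squad left: Tariq ∈ Ethics.
Suppose Bao ∉ Ops: no assignment then satisfies all the clues, so Bao ∈ Ops.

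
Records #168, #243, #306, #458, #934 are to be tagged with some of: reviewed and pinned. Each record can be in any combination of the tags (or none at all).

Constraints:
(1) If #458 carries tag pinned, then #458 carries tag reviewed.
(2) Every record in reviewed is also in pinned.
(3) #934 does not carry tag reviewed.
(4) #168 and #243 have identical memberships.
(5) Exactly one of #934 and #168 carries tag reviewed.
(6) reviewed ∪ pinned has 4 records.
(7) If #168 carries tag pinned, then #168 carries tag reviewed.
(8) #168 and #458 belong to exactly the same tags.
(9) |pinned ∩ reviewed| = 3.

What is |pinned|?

4

From (3): #934 ∉ reviewed.
(5) (exactly one): #168 ∈ reviewed.
(8): #458 matches #168: #458 ∈ reviewed.
(2) with #168 ∈ reviewed: #168 ∈ pinned.
(2) with #458 ∈ reviewed: #458 ∈ pinned.
(4): #243 matches #168: #243 ∈ reviewed.
(4): #243 matches #168: #243 ∈ pinned.
Suppose #306 ∈ reviewed: no assignment then satisfies all the clues, so #306 ∉ reviewed.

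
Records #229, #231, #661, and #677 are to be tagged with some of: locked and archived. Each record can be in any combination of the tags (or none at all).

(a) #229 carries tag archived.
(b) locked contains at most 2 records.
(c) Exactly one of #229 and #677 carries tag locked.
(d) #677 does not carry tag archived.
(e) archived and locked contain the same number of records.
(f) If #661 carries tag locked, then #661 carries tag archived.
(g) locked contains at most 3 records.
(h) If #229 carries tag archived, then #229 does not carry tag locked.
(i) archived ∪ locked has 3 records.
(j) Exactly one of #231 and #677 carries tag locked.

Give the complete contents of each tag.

locked = {#661, #677}; archived = {#229, #661}

From (a): #229 ∈ archived.
From (d): #677 ∉ archived.
(h): #229 ∉ locked.
(c) (exactly one): #677 ∈ locked.
(j) (exactly one): #231 ∉ locked.
Suppose #231 ∈ archived: no assignment then satisfies all the clues, so #231 ∉ archived.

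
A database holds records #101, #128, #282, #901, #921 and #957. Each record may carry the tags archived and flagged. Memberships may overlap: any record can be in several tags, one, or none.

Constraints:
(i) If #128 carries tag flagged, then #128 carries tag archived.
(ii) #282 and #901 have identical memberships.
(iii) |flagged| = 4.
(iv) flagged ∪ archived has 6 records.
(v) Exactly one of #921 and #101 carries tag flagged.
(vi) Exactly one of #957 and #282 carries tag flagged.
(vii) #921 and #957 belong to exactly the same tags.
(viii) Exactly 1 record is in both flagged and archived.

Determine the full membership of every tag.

archived = {#128, #921, #957}; flagged = {#101, #128, #282, #901}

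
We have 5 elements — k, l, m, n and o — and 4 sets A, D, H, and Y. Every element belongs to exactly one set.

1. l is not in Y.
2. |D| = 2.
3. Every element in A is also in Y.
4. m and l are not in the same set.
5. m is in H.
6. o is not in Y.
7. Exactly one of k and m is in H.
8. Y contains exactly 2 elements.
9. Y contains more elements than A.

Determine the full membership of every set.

A = {}; D = {l, o}; H = {m}; Y = {k, n}

From (1): l ∉ Y.
From (5): m ∈ H.
From (6): o ∉ Y.
(3) contrapositive: l ∉ A.
(3) contrapositive: o ∉ A.
(4): l ∉ H.
(7) (exactly one): k ∉ H.
(8): only 2 candidates remain for Y, so all are in.
Only one set left: l ∈ D.
(2): only 2 candidates remain for D, so all are in.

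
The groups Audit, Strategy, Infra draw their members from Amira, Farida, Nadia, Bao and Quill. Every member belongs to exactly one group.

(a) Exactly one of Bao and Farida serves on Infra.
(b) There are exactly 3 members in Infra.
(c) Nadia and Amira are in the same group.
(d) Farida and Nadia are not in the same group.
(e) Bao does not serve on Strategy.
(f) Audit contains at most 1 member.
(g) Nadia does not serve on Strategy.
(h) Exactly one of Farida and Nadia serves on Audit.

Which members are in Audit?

Audit = {Farida}

From (e): Bao ∉ Strategy.
From (g): Nadia ∉ Strategy.
(c): Amira matches Nadia: Amira ∉ Strategy.
Suppose Amira ∈ Audit: no assignment then satisfies all the clues, so Amira ∉ Audit.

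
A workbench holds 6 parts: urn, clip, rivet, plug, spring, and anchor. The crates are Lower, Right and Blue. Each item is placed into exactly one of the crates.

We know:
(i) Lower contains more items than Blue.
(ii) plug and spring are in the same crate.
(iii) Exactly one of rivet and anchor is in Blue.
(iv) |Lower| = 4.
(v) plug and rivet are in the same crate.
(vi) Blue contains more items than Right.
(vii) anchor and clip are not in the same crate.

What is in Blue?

Blue = {anchor, urn}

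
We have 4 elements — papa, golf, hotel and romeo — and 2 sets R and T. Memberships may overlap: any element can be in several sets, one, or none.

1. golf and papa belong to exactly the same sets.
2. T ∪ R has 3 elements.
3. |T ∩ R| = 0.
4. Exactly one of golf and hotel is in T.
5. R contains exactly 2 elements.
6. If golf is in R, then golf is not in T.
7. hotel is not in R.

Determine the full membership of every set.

R = {golf, papa}; T = {hotel}

From (7): hotel ∉ R.
Suppose papa ∉ R: no assignment then satisfies all the clues, so papa ∈ R.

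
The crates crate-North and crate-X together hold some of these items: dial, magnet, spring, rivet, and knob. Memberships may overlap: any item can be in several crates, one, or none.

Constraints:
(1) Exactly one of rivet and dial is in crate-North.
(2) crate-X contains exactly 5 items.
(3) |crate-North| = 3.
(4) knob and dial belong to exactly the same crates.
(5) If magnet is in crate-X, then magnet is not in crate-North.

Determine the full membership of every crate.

crate-North = {dial, knob, spring}; crate-X = {dial, knob, magnet, rivet, spring}

(2): only 5 candidates remain for crate-X, so all are in.
(5): magnet ∉ crate-North.
Suppose dial ∉ crate-North: no assignment then satisfies all the clues, so dial ∈ crate-North.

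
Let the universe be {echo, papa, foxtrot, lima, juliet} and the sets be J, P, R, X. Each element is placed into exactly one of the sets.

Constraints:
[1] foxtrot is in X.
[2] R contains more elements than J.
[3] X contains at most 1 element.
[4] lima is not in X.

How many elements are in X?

From (1): foxtrot ∈ X.
From (4): lima ∉ X.
(3): X already has 1, so the rest are out.

1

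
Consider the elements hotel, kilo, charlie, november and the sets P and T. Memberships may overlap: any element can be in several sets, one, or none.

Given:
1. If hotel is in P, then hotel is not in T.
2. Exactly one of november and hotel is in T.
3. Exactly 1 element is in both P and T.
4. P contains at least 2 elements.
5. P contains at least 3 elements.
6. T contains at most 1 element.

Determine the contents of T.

T = {november}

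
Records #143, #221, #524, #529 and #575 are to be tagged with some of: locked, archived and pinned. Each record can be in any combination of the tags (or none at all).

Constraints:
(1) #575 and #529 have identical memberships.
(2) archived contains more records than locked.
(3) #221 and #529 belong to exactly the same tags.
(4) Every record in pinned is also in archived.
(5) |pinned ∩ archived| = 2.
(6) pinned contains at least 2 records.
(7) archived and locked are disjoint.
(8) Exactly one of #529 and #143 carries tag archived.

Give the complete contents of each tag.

locked = {}; archived = {#143, #524}; pinned = {#143, #524}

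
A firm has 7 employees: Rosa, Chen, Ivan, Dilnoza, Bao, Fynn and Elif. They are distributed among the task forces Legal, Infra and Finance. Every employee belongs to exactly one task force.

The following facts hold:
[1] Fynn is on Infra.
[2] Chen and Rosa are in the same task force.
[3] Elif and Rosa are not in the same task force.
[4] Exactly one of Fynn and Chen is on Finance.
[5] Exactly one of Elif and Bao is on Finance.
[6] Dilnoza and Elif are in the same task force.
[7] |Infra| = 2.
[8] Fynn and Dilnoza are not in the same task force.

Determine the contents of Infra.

From (1): Fynn ∈ Infra.
(4) (exactly one): Chen ∈ Finance.
(8): Dilnoza ∉ Infra.
(2): Rosa matches Chen: Rosa ∉ Legal.
(2): Rosa matches Chen: Rosa ∉ Infra.
(2): Rosa matches Chen: Rosa ∈ Finance.
(3): Elif ∉ Finance.
(5) (exactly one): Bao ∈ Finance.
(6): Elif matches Dilnoza: Elif ∉ Infra.
(6): Dilnoza matches Elif: Dilnoza ∉ Finance.
(7): only 2 candidates remain for Infra, so all are in.
Only one task force left: Elif ∈ Legal.

Infra = {Fynn, Ivan}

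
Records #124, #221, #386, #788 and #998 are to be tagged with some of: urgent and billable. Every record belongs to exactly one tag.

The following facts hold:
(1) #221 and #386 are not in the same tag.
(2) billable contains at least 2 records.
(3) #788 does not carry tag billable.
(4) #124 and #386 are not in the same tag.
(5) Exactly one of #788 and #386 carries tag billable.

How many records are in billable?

From (3): #788 ∉ billable.
(5) (exactly one): #386 ∈ billable.
Only one tag left: #788 ∈ urgent.
(1): #221 ∉ billable.
(4): #124 ∉ billable.
Only one tag left: #124 ∈ urgent.
Only one tag left: #221 ∈ urgent.
(2): only 2 candidates remain for billable, so all are in.

2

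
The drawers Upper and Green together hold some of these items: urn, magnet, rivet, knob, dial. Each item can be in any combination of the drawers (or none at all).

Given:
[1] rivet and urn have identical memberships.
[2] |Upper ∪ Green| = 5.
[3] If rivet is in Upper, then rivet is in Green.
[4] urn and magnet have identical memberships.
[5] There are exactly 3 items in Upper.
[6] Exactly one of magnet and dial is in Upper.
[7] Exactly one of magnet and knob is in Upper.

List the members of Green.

Green = {dial, knob, magnet, rivet, urn}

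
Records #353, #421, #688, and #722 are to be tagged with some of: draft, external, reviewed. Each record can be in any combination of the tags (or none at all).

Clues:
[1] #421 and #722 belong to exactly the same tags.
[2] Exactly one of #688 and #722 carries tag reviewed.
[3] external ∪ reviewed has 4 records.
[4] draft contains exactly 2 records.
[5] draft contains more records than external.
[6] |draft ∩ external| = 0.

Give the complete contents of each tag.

draft = {#421, #722}; external = {#688}; reviewed = {#353, #421, #722}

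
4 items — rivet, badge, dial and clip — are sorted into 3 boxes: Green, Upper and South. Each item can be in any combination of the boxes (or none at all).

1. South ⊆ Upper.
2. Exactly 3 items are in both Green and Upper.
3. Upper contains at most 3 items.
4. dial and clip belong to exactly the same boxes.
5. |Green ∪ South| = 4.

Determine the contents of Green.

Green = {badge, clip, dial, rivet}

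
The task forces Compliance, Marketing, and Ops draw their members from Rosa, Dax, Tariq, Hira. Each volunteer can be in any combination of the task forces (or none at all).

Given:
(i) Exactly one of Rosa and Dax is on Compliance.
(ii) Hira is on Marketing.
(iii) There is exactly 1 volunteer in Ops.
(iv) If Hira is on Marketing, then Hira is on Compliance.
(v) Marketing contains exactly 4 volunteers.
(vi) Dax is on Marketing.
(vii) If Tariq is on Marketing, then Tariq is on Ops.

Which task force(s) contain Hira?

From (ii): Hira ∈ Marketing.
From (vi): Dax ∈ Marketing.
(iv): Hira ∈ Compliance.
(v): only 4 candidates remain for Marketing, so all are in.
(vii): Tariq ∈ Ops.
(iii): Ops already has 1, so the rest are out.

Hira: Compliance, Marketing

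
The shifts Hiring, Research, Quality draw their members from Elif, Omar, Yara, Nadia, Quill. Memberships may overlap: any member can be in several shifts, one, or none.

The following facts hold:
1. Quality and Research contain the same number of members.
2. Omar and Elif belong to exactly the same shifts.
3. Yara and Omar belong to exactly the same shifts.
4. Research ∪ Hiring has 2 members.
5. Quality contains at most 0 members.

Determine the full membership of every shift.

Hiring = {Nadia, Quill}; Research = {}; Quality = {}

(5): Quality already has 0, so the rest are out.
Suppose Elif ∈ Hiring: no assignment then satisfies all the clues, so Elif ∉ Hiring.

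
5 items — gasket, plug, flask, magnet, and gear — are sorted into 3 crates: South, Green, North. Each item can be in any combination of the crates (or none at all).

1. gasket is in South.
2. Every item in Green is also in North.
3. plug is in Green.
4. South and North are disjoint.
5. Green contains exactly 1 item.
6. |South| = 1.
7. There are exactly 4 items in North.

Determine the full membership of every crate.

South = {gasket}; Green = {plug}; North = {flask, gear, magnet, plug}

From (1): gasket ∈ South.
From (3): plug ∈ Green.
(2) with plug ∈ Green: plug ∈ North.
(4) (disjoint): gasket ∉ North.
(4) (disjoint): plug ∉ South.
(5): Green already has 1, so the rest are out.
(6): South already has 1, so the rest are out.
(7): only 4 candidates remain for North, so all are in.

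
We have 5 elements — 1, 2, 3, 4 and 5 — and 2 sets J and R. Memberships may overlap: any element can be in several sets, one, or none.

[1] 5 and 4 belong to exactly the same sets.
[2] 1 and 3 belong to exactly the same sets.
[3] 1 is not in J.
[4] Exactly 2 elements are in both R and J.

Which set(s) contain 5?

5: J, R

From (3): 1 ∉ J.
(2): 3 matches 1: 3 ∉ J.
Suppose 5 ∉ J: no assignment then satisfies all the clues, so 5 ∈ J.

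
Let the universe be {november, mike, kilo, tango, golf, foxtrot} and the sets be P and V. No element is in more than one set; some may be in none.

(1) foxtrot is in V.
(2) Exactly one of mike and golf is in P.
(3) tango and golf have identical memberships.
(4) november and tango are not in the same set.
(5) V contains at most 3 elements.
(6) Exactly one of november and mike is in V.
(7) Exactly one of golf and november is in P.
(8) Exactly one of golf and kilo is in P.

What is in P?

P = {golf, tango}

From (1): foxtrot ∈ V.
Suppose november ∈ P: no assignment then satisfies all the clues, so november ∉ P.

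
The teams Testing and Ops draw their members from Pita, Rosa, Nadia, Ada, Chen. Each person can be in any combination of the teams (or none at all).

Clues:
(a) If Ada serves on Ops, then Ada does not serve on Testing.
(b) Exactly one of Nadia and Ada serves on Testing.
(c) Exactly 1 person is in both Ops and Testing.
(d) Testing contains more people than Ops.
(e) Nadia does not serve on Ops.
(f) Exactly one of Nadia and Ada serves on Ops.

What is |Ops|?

2

From (e): Nadia ∉ Ops.
(f) (exactly one): Ada ∈ Ops.
(a): Ada ∉ Testing.
(b) (exactly one): Nadia ∈ Testing.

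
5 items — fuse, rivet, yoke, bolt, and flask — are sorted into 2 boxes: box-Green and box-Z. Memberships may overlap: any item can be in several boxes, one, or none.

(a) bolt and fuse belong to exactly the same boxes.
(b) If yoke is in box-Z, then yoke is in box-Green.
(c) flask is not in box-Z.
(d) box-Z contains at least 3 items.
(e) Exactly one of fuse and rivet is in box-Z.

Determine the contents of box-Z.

box-Z = {bolt, fuse, yoke}

From (c): flask ∉ box-Z.
Suppose fuse ∉ box-Z: no assignment then satisfies all the clues, so fuse ∈ box-Z.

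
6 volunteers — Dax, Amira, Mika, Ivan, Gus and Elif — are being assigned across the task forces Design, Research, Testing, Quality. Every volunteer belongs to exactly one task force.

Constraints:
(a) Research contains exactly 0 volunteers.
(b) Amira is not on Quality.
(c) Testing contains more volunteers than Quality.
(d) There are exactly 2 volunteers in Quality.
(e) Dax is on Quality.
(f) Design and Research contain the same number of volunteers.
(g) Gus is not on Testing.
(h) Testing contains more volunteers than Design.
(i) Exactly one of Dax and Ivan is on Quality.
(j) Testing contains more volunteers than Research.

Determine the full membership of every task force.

Design = {}; Research = {}; Testing = {Amira, Elif, Ivan, Mika}; Quality = {Dax, Gus}

From (b): Amira ∉ Quality.
From (e): Dax ∈ Quality.
From (g): Gus ∉ Testing.
(a): Research already has 0, so the rest are out.
(i) (exactly one): Ivan ∉ Quality.
Suppose Amira ∈ Design: no assignment then satisfies all the clues, so Amira ∉ Design.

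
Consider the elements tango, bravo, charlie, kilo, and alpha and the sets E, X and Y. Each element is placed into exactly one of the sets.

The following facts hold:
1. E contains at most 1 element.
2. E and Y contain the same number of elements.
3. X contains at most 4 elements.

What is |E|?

1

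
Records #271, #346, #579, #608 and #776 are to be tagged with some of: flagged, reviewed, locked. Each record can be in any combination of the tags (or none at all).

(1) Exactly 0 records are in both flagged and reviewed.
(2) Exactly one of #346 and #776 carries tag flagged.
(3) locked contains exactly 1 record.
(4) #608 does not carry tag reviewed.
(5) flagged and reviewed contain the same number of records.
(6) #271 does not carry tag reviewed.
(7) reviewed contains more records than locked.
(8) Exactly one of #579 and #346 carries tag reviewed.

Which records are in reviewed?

reviewed = {#579, #776}

From (4): #608 ∉ reviewed.
From (6): #271 ∉ reviewed.
Suppose #346 ∈ reviewed: no assignment then satisfies all the clues, so #346 ∉ reviewed.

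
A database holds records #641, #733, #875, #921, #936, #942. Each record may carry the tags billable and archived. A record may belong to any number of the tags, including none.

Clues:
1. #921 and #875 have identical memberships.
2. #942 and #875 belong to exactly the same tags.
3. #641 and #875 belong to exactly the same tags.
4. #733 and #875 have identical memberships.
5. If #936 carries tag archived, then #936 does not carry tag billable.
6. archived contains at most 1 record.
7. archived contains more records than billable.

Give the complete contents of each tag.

billable = {}; archived = {#936}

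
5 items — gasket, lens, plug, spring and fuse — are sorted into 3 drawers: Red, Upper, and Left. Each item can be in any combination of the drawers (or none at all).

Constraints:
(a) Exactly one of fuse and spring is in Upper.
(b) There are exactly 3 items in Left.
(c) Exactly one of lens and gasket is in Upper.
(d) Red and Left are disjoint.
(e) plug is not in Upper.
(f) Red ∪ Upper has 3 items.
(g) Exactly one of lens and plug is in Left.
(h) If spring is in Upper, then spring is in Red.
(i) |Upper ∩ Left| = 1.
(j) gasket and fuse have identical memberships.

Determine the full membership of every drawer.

Red = {plug, spring}; Upper = {lens, spring}; Left = {fuse, gasket, lens}

From (e): plug ∉ Upper.
Suppose gasket ∈ Red: no assignment then satisfies all the clues, so gasket ∉ Red.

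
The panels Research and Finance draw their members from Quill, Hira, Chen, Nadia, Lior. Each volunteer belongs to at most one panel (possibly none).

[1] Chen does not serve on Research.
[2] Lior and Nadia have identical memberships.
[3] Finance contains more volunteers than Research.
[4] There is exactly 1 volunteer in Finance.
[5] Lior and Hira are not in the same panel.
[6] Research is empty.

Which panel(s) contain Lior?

Lior: none

From (1): Chen ∉ Research.
(6): Research already has 0, so the rest are out.
Suppose Lior ∈ Finance: no assignment then satisfies all the clues, so Lior ∉ Finance.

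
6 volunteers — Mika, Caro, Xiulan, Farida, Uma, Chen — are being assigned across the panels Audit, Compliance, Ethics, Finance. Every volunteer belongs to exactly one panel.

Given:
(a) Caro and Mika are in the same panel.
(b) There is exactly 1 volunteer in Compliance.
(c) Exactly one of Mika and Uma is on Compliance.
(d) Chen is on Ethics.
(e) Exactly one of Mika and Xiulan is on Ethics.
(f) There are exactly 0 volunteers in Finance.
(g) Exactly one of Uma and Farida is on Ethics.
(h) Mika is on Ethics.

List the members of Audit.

Audit = {Xiulan}

From (d): Chen ∈ Ethics.
From (h): Mika ∈ Ethics.
(a): Caro matches Mika: Caro ∉ Audit.
(a): Caro matches Mika: Caro ∉ Compliance.
(a): Caro matches Mika: Caro ∈ Ethics.
(c) (exactly one): Uma ∈ Compliance.
(e) (exactly one): Xiulan ∉ Ethics.
(f): Finance already has 0, so the rest are out.
(g) (exactly one): Farida ∈ Ethics.
(b): Compliance already has 1, so the rest are out.
Only one panel left: Xiulan ∈ Audit.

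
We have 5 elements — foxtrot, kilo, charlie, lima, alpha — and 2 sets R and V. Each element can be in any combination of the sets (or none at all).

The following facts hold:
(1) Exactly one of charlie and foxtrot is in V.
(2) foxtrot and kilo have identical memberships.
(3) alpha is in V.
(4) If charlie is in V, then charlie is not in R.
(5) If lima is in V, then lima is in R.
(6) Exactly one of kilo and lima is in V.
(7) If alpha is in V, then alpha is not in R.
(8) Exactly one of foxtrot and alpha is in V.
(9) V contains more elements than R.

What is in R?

R = {lima}

From (3): alpha ∈ V.
(7): alpha ∉ R.
(8) (exactly one): foxtrot ∉ V.
(1) (exactly one): charlie ∈ V.
(2): kilo matches foxtrot: kilo ∉ V.
(4): charlie ∉ R.
(6) (exactly one): lima ∈ V.
(5): lima ∈ R.
Suppose foxtrot ∈ R: no assignment then satisfies all the clues, so foxtrot ∉ R.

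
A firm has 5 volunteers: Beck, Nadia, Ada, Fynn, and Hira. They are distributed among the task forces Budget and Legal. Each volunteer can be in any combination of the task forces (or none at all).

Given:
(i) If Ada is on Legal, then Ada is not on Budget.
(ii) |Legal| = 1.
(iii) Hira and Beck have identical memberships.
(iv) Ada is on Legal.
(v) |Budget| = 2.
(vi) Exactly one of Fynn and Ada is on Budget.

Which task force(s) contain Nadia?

From (iv): Ada ∈ Legal.
(i): Ada ∉ Budget.
(ii): Legal already has 1, so the rest are out.
(vi) (exactly one): Fynn ∈ Budget.
Suppose Nadia ∉ Budget: no assignment then satisfies all the clues, so Nadia ∈ Budget.

Nadia: Budget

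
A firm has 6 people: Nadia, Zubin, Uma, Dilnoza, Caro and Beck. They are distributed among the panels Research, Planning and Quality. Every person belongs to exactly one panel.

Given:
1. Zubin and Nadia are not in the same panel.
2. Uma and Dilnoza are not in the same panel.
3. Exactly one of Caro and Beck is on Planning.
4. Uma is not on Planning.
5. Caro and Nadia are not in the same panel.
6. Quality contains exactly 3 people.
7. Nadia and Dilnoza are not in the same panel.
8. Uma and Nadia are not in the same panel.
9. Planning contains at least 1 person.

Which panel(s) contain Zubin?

Zubin: Quality

From (4): Uma ∉ Planning.
Suppose Zubin ∈ Research: no assignment then satisfies all the clues, so Zubin ∉ Research.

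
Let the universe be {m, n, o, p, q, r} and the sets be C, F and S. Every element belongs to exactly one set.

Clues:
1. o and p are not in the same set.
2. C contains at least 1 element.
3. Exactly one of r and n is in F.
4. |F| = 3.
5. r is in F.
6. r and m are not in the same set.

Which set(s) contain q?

q: F

From (5): r ∈ F.
(3) (exactly one): n ∉ F.
(6): m ∉ F.
Suppose q ∈ C: no assignment then satisfies all the clues, so q ∉ C.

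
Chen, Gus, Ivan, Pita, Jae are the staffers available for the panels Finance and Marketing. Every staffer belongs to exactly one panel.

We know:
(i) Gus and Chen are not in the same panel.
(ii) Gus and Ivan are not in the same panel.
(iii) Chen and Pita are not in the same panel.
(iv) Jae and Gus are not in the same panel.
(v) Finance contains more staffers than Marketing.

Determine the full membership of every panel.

Finance = {Chen, Ivan, Jae}; Marketing = {Gus, Pita}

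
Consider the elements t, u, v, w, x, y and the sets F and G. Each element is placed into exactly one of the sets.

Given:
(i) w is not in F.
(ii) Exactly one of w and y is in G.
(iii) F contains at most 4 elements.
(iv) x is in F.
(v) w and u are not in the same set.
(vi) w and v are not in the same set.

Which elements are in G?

From (i): w ∉ F.
From (iv): x ∈ F.
Only one set left: w ∈ G.
(ii) (exactly one): y ∉ G.
(v): u ∉ G.
(vi): v ∉ G.
Only one set left: u ∈ F.
Only one set left: v ∈ F.
Only one set left: y ∈ F.
(iii): F already has 4, so the rest are out.
Only one set left: t ∈ G.

G = {t, w}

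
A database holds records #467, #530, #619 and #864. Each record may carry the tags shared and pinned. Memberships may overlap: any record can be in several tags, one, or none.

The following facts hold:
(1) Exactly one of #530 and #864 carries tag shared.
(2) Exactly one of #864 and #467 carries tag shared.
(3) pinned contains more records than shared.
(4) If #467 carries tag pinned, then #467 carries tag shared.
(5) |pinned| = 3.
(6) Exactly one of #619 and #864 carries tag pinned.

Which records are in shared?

shared = {#467, #530}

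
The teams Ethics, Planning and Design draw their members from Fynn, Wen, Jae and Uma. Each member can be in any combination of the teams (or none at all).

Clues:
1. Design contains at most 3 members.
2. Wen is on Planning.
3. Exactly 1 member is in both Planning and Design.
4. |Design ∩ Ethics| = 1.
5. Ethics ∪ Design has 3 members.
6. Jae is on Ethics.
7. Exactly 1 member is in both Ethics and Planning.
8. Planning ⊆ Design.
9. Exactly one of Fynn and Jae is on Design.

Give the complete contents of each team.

Ethics = {Jae, Wen}; Planning = {Wen}; Design = {Fynn, Wen}

From (2): Wen ∈ Planning.
From (6): Jae ∈ Ethics.
(8) with Wen ∈ Planning: Wen ∈ Design.
Suppose Fynn ∈ Ethics: no assignment then satisfies all the clues, so Fynn ∉ Ethics.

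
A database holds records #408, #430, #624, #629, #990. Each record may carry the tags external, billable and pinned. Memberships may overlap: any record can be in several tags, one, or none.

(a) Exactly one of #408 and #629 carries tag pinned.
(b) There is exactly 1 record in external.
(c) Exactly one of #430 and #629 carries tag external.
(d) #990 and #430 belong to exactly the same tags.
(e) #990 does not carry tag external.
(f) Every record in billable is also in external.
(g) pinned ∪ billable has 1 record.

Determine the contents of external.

From (e): #990 ∉ external.
(d): #430 matches #990: #430 ∉ external.
(f) contrapositive: #430 ∉ billable.
(f) contrapositive: #990 ∉ billable.
(c) (exactly one): #629 ∈ external.
(b): external already has 1, so the rest are out.
(f) contrapositive: #408 ∉ billable.
(f) contrapositive: #624 ∉ billable.

external = {#629}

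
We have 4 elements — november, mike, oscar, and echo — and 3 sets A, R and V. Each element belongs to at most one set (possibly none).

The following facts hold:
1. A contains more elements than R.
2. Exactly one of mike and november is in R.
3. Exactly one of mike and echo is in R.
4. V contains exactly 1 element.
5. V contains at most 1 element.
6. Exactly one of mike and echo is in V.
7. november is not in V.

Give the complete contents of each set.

A = {november, oscar}; R = {mike}; V = {echo}

From (7): november ∉ V.
Suppose november ∉ A: no assignment then satisfies all the clues, so november ∈ A.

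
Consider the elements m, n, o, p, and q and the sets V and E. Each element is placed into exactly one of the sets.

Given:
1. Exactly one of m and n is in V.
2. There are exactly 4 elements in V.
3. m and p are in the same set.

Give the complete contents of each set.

V = {m, o, p, q}; E = {n}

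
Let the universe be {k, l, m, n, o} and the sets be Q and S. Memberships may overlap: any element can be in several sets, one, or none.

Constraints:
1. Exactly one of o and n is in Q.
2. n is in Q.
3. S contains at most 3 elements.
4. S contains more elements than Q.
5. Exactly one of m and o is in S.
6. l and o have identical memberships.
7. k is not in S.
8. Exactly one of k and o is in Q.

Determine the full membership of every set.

Q = {k, n}; S = {l, n, o}

From (2): n ∈ Q.
From (7): k ∉ S.
(1) (exactly one): o ∉ Q.
(6): l matches o: l ∉ Q.
(8) (exactly one): k ∈ Q.
Suppose l ∉ S: no assignment then satisfies all the clues, so l ∈ S.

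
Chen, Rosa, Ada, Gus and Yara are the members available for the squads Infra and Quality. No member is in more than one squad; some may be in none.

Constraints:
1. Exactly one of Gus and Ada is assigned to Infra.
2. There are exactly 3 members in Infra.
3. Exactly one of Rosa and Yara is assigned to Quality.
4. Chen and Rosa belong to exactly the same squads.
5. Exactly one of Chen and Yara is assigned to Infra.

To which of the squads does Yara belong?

Yara: Quality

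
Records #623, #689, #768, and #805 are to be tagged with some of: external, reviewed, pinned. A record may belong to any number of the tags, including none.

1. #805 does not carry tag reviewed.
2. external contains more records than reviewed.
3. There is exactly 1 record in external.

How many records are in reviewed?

0

From (1): #805 ∉ reviewed.
Suppose #623 ∈ reviewed: no assignment then satisfies all the clues, so #623 ∉ reviewed.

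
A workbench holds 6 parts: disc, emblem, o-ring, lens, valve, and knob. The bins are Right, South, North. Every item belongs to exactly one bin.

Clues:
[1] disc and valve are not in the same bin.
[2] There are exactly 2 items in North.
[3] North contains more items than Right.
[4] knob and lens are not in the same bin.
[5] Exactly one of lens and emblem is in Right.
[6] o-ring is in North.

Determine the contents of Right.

Right = {lens}

From (6): o-ring ∈ North.
Suppose disc ∈ Right: no assignment then satisfies all the clues, so disc ∉ Right.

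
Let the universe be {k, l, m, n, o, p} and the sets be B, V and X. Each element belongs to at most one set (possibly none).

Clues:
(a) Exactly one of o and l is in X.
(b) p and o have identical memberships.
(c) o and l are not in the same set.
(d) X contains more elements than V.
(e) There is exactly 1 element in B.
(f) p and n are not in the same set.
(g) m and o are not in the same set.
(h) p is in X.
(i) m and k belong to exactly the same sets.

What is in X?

X = {o, p}

From (h): p ∈ X.
(b): o matches p: o ∉ B.
(b): o matches p: o ∉ V.
(b): o matches p: o ∈ X.
(c): l ∉ X.
(f): n ∉ X.
(g): m ∉ X.
(i): k matches m: k ∉ X.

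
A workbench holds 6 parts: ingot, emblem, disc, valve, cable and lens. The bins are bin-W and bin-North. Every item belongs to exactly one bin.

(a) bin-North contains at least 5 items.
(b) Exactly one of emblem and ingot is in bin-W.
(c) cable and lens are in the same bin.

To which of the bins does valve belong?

valve: bin-North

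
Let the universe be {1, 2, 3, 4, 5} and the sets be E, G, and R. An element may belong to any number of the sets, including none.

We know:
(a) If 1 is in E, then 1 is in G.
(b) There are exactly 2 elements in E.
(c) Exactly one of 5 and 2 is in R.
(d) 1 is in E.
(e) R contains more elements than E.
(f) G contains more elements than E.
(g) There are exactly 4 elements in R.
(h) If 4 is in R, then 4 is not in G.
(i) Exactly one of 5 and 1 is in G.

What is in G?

From (d): 1 ∈ E.
(a): 1 ∈ G.
(i) (exactly one): 5 ∉ G.
Suppose 2 ∉ G: no assignment then satisfies all the clues, so 2 ∈ G.

G = {1, 2, 3}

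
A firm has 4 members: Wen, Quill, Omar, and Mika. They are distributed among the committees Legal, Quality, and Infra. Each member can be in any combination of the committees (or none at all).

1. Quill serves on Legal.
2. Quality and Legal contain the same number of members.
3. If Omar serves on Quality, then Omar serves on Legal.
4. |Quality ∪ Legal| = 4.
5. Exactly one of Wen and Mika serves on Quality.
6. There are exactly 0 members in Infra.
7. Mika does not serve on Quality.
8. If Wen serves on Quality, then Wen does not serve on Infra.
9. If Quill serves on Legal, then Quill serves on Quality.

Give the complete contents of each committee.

Legal = {Mika, Omar, Quill}; Quality = {Omar, Quill, Wen}; Infra = {}

From (1): Quill ∈ Legal.
From (7): Mika ∉ Quality.
(5) (exactly one): Wen ∈ Quality.
(6): Infra already has 0, so the rest are out.
(9): Quill ∈ Quality.
Suppose Wen ∈ Legal: no assignment then satisfies all the clues, so Wen ∉ Legal.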